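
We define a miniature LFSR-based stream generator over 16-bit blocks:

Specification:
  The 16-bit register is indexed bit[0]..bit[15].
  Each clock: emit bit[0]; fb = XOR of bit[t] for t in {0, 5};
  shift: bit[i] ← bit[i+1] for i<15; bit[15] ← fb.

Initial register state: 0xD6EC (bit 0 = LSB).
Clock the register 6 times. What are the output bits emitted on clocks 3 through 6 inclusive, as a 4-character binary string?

1101

reg_0 = 0xD6EC
clock 1: out=0, reg = 0xEB76
clock 2: out=0, reg = 0xF5BB
clock 3: out=1, reg = 0x7ADD
clock 4: out=1, reg = 0xBD6E
clock 5: out=0, reg = 0xDEB7
clock 6: out=1, reg = 0x6F5B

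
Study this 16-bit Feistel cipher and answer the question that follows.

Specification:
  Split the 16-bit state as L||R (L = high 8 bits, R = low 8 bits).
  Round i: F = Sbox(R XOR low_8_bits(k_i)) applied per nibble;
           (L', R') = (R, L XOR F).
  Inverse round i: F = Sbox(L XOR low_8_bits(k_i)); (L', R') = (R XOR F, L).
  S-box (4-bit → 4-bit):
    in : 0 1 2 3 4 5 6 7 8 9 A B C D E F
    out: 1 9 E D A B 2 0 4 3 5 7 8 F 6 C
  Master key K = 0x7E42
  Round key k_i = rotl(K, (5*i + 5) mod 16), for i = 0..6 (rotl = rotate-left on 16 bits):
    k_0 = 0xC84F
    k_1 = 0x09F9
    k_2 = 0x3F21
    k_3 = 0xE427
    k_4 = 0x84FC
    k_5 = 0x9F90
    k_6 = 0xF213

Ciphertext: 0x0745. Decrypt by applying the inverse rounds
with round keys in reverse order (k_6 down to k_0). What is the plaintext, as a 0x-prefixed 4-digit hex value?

0x200E

s_0 = ciphertext = 0x0745
s_1 = InvRound(s_0, k_6) = 0xDF07
s_2 = InvRound(s_1, k_5) = 0xABDF
s_3 = InvRound(s_2, k_4) = 0x6FAB
s_4 = InvRound(s_3, k_3) = 0x0F6F
s_5 = InvRound(s_4, k_2) = 0x890F
s_6 = InvRound(s_5, k_1) = 0x0E89
s_7 = InvRound(s_6, k_0) = 0x200E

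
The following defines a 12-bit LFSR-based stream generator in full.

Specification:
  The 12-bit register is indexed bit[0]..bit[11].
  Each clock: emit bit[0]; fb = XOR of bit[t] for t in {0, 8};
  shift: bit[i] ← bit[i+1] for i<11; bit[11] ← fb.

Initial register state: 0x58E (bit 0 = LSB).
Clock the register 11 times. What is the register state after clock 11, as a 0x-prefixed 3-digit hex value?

0xC76

reg_0 = 0x58E
clock 1: out=0, reg = 0xAC7
clock 2: out=1, reg = 0xD63
clock 3: out=1, reg = 0x6B1
clock 4: out=1, reg = 0xB58
clock 5: out=0, reg = 0xDAC
clock 6: out=0, reg = 0xED6
clock 7: out=0, reg = 0x76B
clock 8: out=1, reg = 0x3B5
clock 9: out=1, reg = 0x1DA
clock 10: out=0, reg = 0x8ED
clock 11: out=1, reg = 0xC76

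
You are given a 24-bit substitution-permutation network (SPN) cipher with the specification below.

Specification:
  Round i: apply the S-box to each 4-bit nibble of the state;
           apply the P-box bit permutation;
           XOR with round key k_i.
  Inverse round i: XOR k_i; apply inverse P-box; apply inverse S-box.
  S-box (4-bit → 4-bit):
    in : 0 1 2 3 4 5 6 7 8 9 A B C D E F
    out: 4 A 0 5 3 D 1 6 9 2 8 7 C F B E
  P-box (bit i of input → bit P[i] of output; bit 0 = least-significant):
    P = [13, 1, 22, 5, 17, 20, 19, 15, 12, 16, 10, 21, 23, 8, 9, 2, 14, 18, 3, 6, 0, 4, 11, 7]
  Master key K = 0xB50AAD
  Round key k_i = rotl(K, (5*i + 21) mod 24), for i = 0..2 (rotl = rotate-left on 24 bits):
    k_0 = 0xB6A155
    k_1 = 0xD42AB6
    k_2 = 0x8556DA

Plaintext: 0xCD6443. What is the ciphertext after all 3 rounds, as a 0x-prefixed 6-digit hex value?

0x9ADCB8

s_0 = plaintext = 0xCD6443
s_1 = Round(s_0, k_0) = 0x61D99D
s_2 = Round(s_1, k_1) = 0x0109D1
s_3 = Round(s_2, k_2) = 0x9ADCB8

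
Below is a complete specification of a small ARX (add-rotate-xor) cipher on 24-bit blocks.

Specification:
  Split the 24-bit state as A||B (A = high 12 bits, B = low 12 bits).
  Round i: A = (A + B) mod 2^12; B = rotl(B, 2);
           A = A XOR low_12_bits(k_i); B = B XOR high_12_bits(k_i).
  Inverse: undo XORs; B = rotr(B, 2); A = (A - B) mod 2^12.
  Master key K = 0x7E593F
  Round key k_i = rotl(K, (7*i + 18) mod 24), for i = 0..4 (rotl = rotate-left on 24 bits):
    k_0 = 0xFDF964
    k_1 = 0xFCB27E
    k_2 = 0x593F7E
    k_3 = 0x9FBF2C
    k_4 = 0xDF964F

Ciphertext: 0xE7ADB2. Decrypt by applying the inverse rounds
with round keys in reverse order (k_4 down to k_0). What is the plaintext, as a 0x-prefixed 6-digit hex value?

s_0 = ciphertext = 0xE7ADB2
s_1 = InvRound(s_0, k_4) = 0xC23C12
s_2 = InvRound(s_1, k_3) = 0xD9557A
s_3 = InvRound(s_2, k_2) = 0xEB143A
s_4 = InvRound(s_3, k_1) = 0x5D36FC
s_5 = InvRound(s_4, k_0) = 0xE6FE48

0xE6FE48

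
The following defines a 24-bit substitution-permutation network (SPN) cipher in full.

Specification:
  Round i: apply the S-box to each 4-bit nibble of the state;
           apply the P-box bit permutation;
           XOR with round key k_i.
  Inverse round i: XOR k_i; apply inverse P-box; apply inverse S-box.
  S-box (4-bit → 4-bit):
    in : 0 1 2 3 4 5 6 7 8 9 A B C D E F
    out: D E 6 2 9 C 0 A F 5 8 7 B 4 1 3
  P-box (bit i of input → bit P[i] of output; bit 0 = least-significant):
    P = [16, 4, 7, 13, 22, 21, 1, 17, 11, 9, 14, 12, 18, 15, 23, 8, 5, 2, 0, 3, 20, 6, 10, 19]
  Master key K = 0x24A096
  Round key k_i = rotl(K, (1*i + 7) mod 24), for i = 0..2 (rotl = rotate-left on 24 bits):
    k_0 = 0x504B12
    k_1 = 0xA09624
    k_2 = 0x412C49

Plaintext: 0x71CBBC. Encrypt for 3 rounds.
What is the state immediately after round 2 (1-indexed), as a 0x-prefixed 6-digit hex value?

s_0 = plaintext = 0x71CBBC
s_1 = Round(s_0, k_0) = 0x3DA04D
s_2 = Round(s_1, k_1) = 0xE2CFE5
s_3 = Round(s_2, k_2) = 0x1587CC

0xE2CFE5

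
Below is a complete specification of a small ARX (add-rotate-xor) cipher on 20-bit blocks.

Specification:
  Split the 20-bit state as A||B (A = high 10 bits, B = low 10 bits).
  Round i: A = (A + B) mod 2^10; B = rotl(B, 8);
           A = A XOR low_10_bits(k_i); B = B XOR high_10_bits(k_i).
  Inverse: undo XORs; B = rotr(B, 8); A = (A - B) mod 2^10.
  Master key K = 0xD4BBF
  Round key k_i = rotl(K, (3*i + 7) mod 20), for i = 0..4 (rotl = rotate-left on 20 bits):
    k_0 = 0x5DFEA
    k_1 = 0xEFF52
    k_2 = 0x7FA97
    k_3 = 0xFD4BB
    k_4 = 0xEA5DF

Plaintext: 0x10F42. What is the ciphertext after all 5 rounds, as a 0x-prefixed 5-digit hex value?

s_0 = plaintext = 0x10F42
s_1 = Round(s_0, k_0) = 0x1BFA7
s_2 = Round(s_1, k_1) = 0xD1056
s_3 = Round(s_2, k_2) = 0x437EB
s_4 = Round(s_3, k_3) = 0x10C0F
s_5 = Round(s_4, k_4) = 0x634AA

0x634AA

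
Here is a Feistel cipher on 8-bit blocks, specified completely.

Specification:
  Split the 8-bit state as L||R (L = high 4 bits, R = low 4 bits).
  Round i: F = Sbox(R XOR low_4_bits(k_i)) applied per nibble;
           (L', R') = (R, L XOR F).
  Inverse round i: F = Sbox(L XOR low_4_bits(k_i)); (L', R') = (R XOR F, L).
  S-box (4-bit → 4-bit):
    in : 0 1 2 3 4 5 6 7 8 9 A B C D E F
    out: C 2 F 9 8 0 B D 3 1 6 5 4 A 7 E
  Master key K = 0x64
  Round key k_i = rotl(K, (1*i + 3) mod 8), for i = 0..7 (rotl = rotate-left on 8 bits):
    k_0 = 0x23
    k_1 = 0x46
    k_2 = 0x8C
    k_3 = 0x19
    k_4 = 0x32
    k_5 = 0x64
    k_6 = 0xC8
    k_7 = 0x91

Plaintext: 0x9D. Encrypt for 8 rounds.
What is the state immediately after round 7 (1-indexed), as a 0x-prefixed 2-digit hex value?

0x83

s_0 = plaintext = 0x9D
s_1 = Round(s_0, k_0) = 0xDE
s_2 = Round(s_1, k_1) = 0xEE
s_3 = Round(s_2, k_2) = 0xE1
s_4 = Round(s_3, k_3) = 0x1D
s_5 = Round(s_4, k_4) = 0xDF
s_6 = Round(s_5, k_5) = 0xF8
s_7 = Round(s_6, k_6) = 0x83
s_8 = Round(s_7, k_7) = 0x37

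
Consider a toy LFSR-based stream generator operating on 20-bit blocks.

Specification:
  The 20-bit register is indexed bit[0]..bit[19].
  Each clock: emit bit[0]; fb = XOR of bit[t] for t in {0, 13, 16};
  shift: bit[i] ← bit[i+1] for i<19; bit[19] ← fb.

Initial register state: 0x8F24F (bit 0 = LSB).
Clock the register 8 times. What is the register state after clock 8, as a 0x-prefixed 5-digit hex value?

reg_0 = 0x8F24F
clock 1: out=1, reg = 0x47927
clock 2: out=1, reg = 0x23C93
clock 3: out=1, reg = 0x11E49
clock 4: out=1, reg = 0x08F24
clock 5: out=0, reg = 0x04792
clock 6: out=0, reg = 0x023C9
clock 7: out=1, reg = 0x011E4
clock 8: out=0, reg = 0x008F2

0x008F2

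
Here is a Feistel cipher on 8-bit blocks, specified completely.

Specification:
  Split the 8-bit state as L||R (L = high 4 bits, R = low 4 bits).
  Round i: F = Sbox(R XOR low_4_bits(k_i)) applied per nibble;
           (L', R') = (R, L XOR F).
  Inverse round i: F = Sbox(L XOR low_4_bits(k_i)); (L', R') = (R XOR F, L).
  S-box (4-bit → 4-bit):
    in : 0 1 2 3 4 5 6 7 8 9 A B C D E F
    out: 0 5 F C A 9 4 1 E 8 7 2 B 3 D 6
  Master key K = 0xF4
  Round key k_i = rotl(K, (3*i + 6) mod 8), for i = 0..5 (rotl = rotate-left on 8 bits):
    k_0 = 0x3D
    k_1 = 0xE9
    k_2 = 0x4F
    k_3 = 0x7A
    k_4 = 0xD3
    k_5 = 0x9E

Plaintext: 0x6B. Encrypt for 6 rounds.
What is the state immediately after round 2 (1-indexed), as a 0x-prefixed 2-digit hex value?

0x29

s_0 = plaintext = 0x6B
s_1 = Round(s_0, k_0) = 0xB2
s_2 = Round(s_1, k_1) = 0x29
s_3 = Round(s_2, k_2) = 0x96
s_4 = Round(s_3, k_3) = 0x62
s_5 = Round(s_4, k_4) = 0x23
s_6 = Round(s_5, k_5) = 0x31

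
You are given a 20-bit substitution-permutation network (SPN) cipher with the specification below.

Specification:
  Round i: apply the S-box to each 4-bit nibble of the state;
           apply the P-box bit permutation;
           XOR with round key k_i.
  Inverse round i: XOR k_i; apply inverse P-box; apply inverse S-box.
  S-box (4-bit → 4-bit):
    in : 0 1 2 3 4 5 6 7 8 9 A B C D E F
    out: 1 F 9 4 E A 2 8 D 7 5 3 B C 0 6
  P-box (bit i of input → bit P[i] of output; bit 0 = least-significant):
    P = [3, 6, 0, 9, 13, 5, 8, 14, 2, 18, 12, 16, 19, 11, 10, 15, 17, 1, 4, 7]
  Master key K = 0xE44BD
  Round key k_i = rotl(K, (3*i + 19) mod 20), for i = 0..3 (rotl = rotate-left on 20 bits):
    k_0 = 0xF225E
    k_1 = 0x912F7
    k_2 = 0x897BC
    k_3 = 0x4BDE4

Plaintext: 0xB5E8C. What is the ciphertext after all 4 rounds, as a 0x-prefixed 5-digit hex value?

0xBBA6E

s_0 = plaintext = 0xB5E8C
s_1 = Round(s_0, k_0) = 0xDC914
s_2 = Round(s_1, k_1) = 0x5E902
s_3 = Round(s_2, k_2) = 0xCA532
s_4 = Round(s_3, k_3) = 0xBBA6E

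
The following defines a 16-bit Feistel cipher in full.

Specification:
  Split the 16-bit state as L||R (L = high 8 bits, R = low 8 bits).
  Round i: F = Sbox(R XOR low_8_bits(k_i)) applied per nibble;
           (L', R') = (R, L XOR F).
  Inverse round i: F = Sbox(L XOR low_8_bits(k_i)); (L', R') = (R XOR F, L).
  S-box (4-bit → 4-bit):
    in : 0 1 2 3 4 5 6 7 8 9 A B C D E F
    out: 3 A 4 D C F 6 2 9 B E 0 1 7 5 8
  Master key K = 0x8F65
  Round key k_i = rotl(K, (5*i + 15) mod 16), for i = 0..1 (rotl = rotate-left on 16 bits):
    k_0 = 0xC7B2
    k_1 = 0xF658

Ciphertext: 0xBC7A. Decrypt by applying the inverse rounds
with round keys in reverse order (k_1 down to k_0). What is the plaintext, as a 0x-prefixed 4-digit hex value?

s_0 = ciphertext = 0xBC7A
s_1 = InvRound(s_0, k_1) = 0x26BC
s_2 = InvRound(s_1, k_0) = 0x0026

0x0026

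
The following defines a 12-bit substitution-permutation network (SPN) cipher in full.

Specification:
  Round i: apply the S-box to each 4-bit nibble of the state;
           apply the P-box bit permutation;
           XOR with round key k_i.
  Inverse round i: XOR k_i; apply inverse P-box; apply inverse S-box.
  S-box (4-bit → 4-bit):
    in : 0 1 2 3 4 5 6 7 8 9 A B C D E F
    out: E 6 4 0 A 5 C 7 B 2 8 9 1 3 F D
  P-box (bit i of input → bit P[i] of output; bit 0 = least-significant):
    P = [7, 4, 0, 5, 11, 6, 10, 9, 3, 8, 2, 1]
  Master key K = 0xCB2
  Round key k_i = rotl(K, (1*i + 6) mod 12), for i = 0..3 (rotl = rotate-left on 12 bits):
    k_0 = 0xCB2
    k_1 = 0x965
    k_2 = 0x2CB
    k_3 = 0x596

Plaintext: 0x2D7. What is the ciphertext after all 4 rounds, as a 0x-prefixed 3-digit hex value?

0xAEE

s_0 = plaintext = 0x2D7
s_1 = Round(s_0, k_0) = 0x467
s_2 = Round(s_1, k_1) = 0xEF6
s_3 = Round(s_2, k_2) = 0xDE4
s_4 = Round(s_3, k_3) = 0xAEE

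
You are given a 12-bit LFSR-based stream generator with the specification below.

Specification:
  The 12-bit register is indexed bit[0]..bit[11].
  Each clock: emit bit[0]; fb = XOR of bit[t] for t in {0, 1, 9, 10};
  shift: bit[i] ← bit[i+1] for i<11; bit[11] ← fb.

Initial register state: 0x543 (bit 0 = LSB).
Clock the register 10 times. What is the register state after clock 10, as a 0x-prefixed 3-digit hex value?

reg_0 = 0x543
clock 1: out=1, reg = 0xAA1
clock 2: out=1, reg = 0x550
clock 3: out=0, reg = 0xAA8
clock 4: out=0, reg = 0xD54
clock 5: out=0, reg = 0xEAA
clock 6: out=0, reg = 0xF55
clock 7: out=1, reg = 0xFAA
clock 8: out=0, reg = 0xFD5
clock 9: out=1, reg = 0xFEA
clock 10: out=0, reg = 0xFF5

0xFF5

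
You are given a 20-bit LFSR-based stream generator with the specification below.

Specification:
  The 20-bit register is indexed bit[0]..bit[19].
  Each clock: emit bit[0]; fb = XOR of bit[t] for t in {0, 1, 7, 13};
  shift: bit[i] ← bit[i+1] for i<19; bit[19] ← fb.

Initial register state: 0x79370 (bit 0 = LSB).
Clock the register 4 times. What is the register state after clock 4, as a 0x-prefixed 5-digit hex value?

reg_0 = 0x79370
clock 1: out=0, reg = 0x3C9B8
clock 2: out=0, reg = 0x9E4DC
clock 3: out=0, reg = 0x4F26E
clock 4: out=0, reg = 0x27937

0x27937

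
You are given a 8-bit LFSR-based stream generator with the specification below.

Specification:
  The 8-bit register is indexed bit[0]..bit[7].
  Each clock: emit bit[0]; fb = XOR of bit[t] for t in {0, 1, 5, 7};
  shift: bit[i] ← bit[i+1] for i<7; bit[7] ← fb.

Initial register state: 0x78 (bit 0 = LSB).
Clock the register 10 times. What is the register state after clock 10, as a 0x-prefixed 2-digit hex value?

reg_0 = 0x78
clock 1: out=0, reg = 0xBC
clock 2: out=0, reg = 0x5E
clock 3: out=0, reg = 0xAF
clock 4: out=1, reg = 0x57
clock 5: out=1, reg = 0x2B
clock 6: out=1, reg = 0x95
clock 7: out=1, reg = 0x4A
clock 8: out=0, reg = 0xA5
clock 9: out=1, reg = 0xD2
clock 10: out=0, reg = 0x69

0x69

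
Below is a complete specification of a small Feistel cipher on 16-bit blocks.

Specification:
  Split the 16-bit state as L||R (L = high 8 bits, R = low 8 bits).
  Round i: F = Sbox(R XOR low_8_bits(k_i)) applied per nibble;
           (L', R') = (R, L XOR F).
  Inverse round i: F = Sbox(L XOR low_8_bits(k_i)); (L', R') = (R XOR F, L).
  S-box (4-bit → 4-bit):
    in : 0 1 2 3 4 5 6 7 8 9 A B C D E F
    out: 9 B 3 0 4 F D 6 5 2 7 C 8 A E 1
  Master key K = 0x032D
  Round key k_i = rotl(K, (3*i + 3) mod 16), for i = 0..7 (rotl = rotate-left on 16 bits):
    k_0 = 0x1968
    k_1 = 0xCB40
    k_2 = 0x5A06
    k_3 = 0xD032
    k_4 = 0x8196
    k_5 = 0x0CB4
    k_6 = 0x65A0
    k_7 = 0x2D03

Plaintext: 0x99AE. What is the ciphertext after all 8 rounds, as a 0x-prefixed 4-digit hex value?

0xAADA

s_0 = plaintext = 0x99AE
s_1 = Round(s_0, k_0) = 0xAE14
s_2 = Round(s_1, k_1) = 0x145A
s_3 = Round(s_2, k_2) = 0x5AEC
s_4 = Round(s_3, k_3) = 0xECF4
s_5 = Round(s_4, k_4) = 0xF43F
s_6 = Round(s_5, k_5) = 0x3FA8
s_7 = Round(s_6, k_6) = 0xA8AA
s_8 = Round(s_7, k_7) = 0xAADA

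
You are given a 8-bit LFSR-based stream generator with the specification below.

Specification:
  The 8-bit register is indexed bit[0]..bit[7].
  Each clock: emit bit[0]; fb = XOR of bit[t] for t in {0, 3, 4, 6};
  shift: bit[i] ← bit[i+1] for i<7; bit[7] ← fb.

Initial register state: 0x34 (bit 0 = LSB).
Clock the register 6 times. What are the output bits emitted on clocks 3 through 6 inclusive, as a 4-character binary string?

1011

reg_0 = 0x34
clock 1: out=0, reg = 0x9A
clock 2: out=0, reg = 0x4D
clock 3: out=1, reg = 0xA6
clock 4: out=0, reg = 0x53
clock 5: out=1, reg = 0xA9
clock 6: out=1, reg = 0x54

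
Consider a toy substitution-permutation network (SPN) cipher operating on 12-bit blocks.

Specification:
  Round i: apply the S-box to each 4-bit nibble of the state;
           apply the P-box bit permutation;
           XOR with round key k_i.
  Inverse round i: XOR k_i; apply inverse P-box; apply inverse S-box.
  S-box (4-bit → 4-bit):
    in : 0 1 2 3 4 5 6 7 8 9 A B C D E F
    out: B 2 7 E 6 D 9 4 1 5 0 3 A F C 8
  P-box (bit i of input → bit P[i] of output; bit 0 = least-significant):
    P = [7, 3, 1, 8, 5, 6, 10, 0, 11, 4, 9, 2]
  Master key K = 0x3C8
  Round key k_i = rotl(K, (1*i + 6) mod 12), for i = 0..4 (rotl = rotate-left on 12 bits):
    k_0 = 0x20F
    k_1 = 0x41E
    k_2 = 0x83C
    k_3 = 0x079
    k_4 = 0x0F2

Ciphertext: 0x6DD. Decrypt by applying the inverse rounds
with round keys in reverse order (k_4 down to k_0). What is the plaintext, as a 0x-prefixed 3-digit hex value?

s_0 = ciphertext = 0x6DD
s_1 = InvRound(s_0, k_4) = 0xE54
s_2 = InvRound(s_1, k_3) = 0x551
s_3 = InvRound(s_2, k_2) = 0x6DC
s_4 = InvRound(s_3, k_1) = 0x719
s_5 = InvRound(s_4, k_0) = 0xC7E

0xC7E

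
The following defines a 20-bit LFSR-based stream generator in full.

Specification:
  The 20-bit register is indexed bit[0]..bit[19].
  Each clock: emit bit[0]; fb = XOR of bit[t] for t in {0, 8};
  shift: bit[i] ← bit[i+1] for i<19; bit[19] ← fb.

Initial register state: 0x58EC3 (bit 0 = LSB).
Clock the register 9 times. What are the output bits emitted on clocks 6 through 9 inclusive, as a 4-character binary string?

reg_0 = 0x58EC3
clock 1: out=1, reg = 0xAC761
clock 2: out=1, reg = 0x563B0
clock 3: out=0, reg = 0xAB1D8
clock 4: out=0, reg = 0xD58EC
clock 5: out=0, reg = 0x6AC76
clock 6: out=0, reg = 0x3563B
clock 7: out=1, reg = 0x9AB1D
clock 8: out=1, reg = 0x4D58E
clock 9: out=0, reg = 0xA6AC7

0110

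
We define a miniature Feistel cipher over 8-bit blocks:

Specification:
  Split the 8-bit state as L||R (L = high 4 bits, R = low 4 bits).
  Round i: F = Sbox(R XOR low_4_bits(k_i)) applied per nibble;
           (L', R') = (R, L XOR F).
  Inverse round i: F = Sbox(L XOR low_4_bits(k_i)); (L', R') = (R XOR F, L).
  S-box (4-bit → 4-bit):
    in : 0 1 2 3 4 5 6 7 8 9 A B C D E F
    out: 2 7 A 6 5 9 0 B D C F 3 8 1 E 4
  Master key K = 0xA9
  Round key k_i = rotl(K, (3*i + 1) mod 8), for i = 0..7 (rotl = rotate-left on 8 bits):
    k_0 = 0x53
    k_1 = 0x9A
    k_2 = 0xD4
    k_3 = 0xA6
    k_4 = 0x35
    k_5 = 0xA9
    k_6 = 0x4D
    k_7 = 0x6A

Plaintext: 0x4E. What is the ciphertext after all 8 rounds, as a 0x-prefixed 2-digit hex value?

s_0 = plaintext = 0x4E
s_1 = Round(s_0, k_0) = 0xE5
s_2 = Round(s_1, k_1) = 0x5A
s_3 = Round(s_2, k_2) = 0xAB
s_4 = Round(s_3, k_3) = 0xBB
s_5 = Round(s_4, k_4) = 0xB5
s_6 = Round(s_5, k_5) = 0x53
s_7 = Round(s_6, k_6) = 0x3B
s_8 = Round(s_7, k_7) = 0xB4

0xB4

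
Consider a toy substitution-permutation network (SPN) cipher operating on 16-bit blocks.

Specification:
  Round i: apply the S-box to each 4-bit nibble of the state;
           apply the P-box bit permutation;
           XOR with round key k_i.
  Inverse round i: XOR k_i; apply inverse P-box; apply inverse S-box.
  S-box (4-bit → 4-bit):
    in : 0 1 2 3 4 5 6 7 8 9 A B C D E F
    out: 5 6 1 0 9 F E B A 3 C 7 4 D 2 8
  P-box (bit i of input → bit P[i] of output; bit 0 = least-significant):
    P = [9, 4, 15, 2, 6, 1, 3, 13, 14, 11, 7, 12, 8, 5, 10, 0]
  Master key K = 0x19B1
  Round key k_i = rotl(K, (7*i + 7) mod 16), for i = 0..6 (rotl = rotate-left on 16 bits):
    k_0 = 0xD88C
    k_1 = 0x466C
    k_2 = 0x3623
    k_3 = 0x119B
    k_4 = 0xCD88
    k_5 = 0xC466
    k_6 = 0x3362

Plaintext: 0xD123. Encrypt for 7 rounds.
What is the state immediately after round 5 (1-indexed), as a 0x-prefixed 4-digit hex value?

0x6281

s_0 = plaintext = 0xD123
s_1 = Round(s_0, k_0) = 0xD54D
s_2 = Round(s_1, k_1) = 0xB9A9
s_3 = Round(s_2, k_2) = 0x591B
s_4 = Round(s_3, k_3) = 0xDEA0
s_5 = Round(s_4, k_4) = 0x6281
s_6 = Round(s_5, k_5) = 0x2055
s_7 = Round(s_6, k_6) = 0xD0BC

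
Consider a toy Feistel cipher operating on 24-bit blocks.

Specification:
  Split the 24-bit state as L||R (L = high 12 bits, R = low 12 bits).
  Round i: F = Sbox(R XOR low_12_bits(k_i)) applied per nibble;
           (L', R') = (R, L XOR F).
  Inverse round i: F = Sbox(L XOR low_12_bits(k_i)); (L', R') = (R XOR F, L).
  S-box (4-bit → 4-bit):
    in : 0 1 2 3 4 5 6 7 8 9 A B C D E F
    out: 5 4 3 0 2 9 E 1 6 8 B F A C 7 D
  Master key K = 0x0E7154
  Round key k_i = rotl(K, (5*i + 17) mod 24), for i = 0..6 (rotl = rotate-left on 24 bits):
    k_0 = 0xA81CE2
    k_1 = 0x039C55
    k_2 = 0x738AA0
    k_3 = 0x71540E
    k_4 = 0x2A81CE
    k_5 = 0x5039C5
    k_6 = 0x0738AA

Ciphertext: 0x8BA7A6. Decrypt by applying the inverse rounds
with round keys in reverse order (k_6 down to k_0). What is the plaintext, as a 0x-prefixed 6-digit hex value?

0x6EDCF4

s_0 = ciphertext = 0x8BA7A6
s_1 = InvRound(s_0, k_6) = 0x2E38BA
s_2 = InvRound(s_1, k_5) = 0x7842E3
s_3 = InvRound(s_2, k_4) = 0xCC8784
s_4 = InvRound(s_3, k_3) = 0x12ACC8
s_5 = InvRound(s_4, k_2) = 0x3A312A
s_6 = InvRound(s_5, k_1) = 0xCF43A3
s_7 = InvRound(s_6, k_0) = 0x6EDCF4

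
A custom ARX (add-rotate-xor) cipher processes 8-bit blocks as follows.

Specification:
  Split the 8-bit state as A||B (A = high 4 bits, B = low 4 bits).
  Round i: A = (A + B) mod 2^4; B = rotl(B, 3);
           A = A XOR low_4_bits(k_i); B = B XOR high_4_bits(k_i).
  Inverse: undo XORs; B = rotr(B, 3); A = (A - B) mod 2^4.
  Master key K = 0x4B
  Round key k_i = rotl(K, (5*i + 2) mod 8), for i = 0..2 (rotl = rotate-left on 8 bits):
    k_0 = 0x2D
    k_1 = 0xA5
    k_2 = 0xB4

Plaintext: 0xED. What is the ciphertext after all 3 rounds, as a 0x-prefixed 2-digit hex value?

0x7D

s_0 = plaintext = 0xED
s_1 = Round(s_0, k_0) = 0x6C
s_2 = Round(s_1, k_1) = 0x7C
s_3 = Round(s_2, k_2) = 0x7D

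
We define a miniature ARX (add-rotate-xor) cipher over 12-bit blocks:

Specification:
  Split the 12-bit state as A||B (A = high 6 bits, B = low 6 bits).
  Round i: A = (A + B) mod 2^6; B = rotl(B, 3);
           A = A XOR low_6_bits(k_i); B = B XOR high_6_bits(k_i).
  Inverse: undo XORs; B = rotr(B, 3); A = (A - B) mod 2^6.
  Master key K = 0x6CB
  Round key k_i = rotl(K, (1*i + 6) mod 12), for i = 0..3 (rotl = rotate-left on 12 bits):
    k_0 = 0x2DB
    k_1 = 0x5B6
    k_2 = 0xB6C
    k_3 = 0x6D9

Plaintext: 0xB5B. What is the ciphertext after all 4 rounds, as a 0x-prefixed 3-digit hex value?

s_0 = plaintext = 0xB5B
s_1 = Round(s_0, k_0) = 0x4D0
s_2 = Round(s_1, k_1) = 0x554
s_3 = Round(s_2, k_2) = 0x14F
s_4 = Round(s_3, k_3) = 0x362

0x362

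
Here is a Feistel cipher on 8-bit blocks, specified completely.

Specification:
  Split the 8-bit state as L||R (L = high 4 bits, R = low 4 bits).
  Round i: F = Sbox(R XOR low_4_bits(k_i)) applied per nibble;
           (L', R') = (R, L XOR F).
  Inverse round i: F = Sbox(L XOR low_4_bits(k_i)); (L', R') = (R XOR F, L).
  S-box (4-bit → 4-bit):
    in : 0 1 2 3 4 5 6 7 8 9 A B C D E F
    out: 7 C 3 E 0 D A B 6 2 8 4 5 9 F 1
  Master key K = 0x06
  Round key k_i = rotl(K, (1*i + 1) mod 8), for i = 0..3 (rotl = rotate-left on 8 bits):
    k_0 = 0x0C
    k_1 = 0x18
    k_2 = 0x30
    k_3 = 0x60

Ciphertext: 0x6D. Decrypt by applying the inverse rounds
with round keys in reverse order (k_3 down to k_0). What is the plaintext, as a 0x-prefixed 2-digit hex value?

0x7A

s_0 = ciphertext = 0x6D
s_1 = InvRound(s_0, k_3) = 0x76
s_2 = InvRound(s_1, k_2) = 0xD7
s_3 = InvRound(s_2, k_1) = 0xAD
s_4 = InvRound(s_3, k_0) = 0x7A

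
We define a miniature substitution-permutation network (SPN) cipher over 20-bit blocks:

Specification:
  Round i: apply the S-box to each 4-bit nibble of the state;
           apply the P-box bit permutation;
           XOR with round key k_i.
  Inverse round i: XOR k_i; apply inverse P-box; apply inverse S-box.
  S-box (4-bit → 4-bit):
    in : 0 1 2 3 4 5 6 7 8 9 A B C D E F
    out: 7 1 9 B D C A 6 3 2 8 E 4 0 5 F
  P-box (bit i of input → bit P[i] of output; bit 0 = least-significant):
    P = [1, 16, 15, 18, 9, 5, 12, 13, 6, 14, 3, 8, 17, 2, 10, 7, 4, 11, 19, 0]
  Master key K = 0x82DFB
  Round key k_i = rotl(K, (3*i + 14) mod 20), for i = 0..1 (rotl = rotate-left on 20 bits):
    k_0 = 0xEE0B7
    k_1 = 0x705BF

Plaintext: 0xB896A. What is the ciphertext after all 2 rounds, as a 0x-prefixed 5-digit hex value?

0x94DC9

s_0 = plaintext = 0xB896A
s_1 = Round(s_0, k_0) = 0x08892
s_2 = Round(s_1, k_1) = 0x94DC9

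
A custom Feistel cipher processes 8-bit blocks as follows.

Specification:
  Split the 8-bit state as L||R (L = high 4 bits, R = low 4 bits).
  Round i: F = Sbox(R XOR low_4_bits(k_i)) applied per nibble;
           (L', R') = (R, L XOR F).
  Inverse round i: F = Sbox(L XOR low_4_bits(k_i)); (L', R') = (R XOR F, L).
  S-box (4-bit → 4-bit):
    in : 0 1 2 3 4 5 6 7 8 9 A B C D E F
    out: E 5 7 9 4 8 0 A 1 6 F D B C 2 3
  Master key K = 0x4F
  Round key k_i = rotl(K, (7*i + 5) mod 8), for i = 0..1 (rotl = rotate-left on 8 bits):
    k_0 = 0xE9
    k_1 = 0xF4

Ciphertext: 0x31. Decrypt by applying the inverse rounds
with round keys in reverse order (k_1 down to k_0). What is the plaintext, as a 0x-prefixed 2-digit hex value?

0x4B

s_0 = ciphertext = 0x31
s_1 = InvRound(s_0, k_1) = 0xB3
s_2 = InvRound(s_1, k_0) = 0x4B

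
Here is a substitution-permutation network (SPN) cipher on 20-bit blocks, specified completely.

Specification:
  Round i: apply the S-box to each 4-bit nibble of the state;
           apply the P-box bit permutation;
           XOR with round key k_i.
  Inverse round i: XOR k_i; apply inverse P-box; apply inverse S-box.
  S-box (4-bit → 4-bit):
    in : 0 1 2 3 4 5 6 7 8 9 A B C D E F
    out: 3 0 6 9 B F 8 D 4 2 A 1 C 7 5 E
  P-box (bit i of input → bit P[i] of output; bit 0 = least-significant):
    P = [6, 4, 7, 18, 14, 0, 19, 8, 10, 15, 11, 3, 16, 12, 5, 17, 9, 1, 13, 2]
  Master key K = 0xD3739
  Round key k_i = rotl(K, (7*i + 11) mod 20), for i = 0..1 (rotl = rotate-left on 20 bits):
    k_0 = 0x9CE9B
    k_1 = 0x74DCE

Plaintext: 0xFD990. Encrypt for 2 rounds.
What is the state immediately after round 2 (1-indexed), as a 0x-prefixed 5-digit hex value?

s_0 = plaintext = 0xFD990
s_1 = Round(s_0, k_0) = 0x87EEC
s_2 = Round(s_1, k_1) = 0x8216E

0x8216E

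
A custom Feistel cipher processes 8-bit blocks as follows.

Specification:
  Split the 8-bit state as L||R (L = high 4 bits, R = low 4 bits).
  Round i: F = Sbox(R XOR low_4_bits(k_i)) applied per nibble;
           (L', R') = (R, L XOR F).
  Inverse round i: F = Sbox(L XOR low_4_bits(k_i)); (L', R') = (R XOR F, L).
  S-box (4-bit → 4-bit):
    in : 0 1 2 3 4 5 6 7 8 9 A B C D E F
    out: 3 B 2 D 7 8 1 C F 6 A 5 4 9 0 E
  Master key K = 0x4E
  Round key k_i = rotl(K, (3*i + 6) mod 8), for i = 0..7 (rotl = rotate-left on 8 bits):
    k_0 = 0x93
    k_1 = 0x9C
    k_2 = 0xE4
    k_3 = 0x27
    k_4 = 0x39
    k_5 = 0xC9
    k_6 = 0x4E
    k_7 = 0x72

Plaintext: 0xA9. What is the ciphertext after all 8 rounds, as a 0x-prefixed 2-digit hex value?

s_0 = plaintext = 0xA9
s_1 = Round(s_0, k_0) = 0x90
s_2 = Round(s_1, k_1) = 0x0D
s_3 = Round(s_2, k_2) = 0xD6
s_4 = Round(s_3, k_3) = 0x66
s_5 = Round(s_4, k_4) = 0x68
s_6 = Round(s_5, k_5) = 0x8D
s_7 = Round(s_6, k_6) = 0xD5
s_8 = Round(s_7, k_7) = 0x51

0x51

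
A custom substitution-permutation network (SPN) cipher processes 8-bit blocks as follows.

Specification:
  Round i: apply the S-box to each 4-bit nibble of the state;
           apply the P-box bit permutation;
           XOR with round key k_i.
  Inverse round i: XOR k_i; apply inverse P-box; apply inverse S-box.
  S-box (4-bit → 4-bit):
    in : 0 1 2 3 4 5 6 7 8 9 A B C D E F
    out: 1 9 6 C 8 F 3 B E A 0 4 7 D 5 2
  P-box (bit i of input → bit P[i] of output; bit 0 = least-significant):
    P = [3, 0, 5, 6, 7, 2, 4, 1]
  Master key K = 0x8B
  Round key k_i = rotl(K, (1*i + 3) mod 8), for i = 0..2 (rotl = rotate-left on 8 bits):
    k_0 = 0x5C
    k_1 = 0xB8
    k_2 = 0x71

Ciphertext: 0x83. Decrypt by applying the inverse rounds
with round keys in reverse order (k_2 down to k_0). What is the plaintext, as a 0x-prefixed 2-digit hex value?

s_0 = ciphertext = 0x83
s_1 = InvRound(s_0, k_2) = 0xD3
s_2 = InvRound(s_1, k_1) = 0x45
s_3 = InvRound(s_2, k_0) = 0xB6

0xB6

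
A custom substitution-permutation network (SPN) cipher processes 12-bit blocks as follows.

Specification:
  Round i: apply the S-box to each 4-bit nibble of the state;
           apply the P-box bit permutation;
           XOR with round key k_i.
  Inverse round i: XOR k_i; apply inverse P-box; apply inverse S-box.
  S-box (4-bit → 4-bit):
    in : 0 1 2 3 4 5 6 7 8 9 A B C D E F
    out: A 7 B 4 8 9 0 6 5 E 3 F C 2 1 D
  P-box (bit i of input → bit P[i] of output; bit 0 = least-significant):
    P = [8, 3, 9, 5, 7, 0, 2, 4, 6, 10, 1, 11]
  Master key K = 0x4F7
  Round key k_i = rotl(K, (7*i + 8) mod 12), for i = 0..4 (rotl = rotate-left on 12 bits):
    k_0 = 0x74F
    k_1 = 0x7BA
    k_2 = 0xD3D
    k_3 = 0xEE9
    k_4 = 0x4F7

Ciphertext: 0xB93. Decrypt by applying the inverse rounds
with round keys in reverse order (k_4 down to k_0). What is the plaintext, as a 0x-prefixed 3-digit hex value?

s_0 = ciphertext = 0xB93
s_1 = InvRound(s_0, k_4) = 0x23F
s_2 = InvRound(s_1, k_3) = 0xBF6
s_3 = InvRound(s_2, k_2) = 0x1A7
s_4 = InvRound(s_3, k_1) = 0xD97
s_5 = InvRound(s_4, k_0) = 0x557

0x557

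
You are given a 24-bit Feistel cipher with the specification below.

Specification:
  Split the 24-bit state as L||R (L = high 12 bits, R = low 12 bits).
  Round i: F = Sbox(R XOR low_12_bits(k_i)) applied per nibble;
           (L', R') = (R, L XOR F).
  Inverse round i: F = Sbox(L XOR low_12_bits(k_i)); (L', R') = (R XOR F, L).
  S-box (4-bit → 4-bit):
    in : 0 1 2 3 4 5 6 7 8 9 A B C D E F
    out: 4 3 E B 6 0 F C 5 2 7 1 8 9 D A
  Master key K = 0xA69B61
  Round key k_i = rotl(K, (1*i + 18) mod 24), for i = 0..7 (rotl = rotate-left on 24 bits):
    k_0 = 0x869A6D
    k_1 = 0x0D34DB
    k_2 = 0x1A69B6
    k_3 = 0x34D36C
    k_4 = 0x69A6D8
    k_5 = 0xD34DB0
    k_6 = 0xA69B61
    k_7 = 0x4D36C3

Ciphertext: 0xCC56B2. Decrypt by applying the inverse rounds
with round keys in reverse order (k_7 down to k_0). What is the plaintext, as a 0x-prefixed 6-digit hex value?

s_0 = ciphertext = 0xCC56B2
s_1 = InvRound(s_0, k_7) = 0x1FDCC5
s_2 = InvRound(s_1, k_6) = 0xBED1FD
s_3 = InvRound(s_2, k_5) = 0xEF4BED
s_4 = InvRound(s_3, k_4) = 0xE05EF4
s_5 = InvRound(s_4, k_3) = 0x706E05
s_6 = InvRound(s_5, k_2) = 0x311706
s_7 = InvRound(s_6, k_1) = 0xB81311
s_8 = InvRound(s_7, k_0) = 0x0C9B81

0x0C9B81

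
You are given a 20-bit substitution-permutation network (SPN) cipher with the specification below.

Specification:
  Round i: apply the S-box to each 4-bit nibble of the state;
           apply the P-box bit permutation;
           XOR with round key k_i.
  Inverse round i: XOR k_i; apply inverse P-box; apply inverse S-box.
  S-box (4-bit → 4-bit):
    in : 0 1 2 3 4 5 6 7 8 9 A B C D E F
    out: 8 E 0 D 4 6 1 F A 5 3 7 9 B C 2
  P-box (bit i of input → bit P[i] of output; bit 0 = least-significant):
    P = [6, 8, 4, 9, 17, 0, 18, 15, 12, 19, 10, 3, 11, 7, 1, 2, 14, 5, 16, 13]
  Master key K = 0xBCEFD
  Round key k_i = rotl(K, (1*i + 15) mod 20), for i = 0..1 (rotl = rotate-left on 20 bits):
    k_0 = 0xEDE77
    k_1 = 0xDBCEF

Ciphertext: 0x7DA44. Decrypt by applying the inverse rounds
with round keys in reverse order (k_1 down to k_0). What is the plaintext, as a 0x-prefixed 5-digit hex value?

0x474D7

s_0 = ciphertext = 0x7DA44
s_1 = InvRound(s_0, k_1) = 0xD51A0
s_2 = InvRound(s_1, k_0) = 0x474D7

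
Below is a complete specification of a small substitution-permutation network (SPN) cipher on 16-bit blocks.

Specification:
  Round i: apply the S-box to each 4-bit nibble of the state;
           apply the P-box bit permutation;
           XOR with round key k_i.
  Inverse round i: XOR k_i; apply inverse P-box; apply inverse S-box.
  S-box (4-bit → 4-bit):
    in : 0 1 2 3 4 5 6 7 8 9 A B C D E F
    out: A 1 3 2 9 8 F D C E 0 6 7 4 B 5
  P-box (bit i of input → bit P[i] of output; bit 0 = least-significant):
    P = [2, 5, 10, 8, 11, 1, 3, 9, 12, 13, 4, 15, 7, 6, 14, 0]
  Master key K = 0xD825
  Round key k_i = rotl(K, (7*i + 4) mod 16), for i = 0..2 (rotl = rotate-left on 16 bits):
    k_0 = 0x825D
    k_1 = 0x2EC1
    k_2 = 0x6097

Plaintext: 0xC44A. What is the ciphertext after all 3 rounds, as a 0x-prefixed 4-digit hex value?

0xE08F

s_0 = plaintext = 0xC44A
s_1 = Round(s_0, k_0) = 0x589D
s_2 = Round(s_1, k_1) = 0xA8DA
s_3 = Round(s_2, k_2) = 0xE08F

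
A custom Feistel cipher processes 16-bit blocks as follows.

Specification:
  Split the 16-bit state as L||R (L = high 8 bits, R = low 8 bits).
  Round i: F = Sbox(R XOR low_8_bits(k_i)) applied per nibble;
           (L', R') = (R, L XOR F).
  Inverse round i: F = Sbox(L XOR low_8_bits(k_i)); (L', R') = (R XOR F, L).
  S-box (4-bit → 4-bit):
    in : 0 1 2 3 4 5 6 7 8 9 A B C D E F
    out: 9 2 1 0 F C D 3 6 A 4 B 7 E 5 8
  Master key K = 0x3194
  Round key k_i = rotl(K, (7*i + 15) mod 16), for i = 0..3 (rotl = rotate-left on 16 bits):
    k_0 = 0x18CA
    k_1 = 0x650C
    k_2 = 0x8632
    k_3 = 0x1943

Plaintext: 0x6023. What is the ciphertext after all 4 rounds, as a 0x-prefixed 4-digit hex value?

s_0 = plaintext = 0x6023
s_1 = Round(s_0, k_0) = 0x233A
s_2 = Round(s_1, k_1) = 0x3A2E
s_3 = Round(s_2, k_2) = 0x2E1D
s_4 = Round(s_3, k_3) = 0x1DEB

0x1DEB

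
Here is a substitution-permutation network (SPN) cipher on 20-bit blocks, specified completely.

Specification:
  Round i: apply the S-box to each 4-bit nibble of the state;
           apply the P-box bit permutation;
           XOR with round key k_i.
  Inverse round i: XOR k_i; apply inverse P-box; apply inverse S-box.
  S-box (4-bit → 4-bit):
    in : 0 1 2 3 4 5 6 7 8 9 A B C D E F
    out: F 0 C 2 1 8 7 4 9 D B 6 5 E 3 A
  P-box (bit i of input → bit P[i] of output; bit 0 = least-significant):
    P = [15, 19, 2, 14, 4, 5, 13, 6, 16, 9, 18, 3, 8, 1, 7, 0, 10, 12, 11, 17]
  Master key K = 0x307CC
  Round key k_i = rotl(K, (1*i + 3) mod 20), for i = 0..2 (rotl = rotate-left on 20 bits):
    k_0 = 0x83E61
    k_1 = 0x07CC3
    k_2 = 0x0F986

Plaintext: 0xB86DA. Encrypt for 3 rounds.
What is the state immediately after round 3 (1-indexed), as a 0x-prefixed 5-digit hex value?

s_0 = plaintext = 0xB86DA
s_1 = Round(s_0, k_0) = 0x5C500
s_2 = Round(s_1, k_1) = 0xA9D3F
s_3 = Round(s_2, k_2) = 0xEAE2F

0xEAE2F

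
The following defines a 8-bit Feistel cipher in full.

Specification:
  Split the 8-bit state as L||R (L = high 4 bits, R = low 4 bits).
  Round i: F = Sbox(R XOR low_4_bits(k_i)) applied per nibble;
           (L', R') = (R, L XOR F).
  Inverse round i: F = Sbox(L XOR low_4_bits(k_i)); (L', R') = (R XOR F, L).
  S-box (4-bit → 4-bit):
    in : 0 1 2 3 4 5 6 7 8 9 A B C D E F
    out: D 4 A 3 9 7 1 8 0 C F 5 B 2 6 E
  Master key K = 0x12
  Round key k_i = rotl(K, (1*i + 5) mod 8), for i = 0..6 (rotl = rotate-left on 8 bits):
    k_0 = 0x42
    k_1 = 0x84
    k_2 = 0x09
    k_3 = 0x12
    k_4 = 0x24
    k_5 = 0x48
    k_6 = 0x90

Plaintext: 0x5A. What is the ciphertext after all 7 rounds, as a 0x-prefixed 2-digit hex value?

0xB1

s_0 = plaintext = 0x5A
s_1 = Round(s_0, k_0) = 0xA5
s_2 = Round(s_1, k_1) = 0x5E
s_3 = Round(s_2, k_2) = 0xED
s_4 = Round(s_3, k_3) = 0xD0
s_5 = Round(s_4, k_4) = 0x04
s_6 = Round(s_5, k_5) = 0x4B
s_7 = Round(s_6, k_6) = 0xB1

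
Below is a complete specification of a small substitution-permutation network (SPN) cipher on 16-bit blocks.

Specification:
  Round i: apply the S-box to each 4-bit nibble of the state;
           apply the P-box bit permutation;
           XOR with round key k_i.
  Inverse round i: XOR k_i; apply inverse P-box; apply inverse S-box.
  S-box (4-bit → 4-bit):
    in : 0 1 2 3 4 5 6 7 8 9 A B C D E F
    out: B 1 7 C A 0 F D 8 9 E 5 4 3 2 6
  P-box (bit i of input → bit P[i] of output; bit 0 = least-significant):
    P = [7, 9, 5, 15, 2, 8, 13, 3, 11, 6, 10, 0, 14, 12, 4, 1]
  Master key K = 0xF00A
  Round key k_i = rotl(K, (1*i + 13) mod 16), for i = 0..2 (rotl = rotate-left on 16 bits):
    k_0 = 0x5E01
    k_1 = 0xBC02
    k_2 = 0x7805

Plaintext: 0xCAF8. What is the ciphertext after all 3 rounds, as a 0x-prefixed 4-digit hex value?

s_0 = plaintext = 0xCAF8
s_1 = Round(s_0, k_0) = 0xFB50
s_2 = Round(s_1, k_1) = 0x2292
s_3 = Round(s_2, k_2) = 0x26F9

0x26F9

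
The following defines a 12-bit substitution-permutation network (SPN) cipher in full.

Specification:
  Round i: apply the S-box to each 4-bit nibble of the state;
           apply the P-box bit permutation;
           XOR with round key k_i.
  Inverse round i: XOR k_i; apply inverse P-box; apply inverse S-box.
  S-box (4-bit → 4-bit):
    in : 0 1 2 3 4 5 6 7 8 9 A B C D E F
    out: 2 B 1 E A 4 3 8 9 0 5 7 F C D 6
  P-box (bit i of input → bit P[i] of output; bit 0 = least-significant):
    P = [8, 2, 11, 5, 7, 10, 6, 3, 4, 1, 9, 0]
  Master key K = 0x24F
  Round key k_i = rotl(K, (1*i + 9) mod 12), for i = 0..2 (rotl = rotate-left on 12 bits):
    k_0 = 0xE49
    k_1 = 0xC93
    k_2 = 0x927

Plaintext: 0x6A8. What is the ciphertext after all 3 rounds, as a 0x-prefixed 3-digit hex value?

s_0 = plaintext = 0x6A8
s_1 = Round(s_0, k_0) = 0xFBB
s_2 = Round(s_1, k_1) = 0x355
s_3 = Round(s_2, k_2) = 0x364

0x364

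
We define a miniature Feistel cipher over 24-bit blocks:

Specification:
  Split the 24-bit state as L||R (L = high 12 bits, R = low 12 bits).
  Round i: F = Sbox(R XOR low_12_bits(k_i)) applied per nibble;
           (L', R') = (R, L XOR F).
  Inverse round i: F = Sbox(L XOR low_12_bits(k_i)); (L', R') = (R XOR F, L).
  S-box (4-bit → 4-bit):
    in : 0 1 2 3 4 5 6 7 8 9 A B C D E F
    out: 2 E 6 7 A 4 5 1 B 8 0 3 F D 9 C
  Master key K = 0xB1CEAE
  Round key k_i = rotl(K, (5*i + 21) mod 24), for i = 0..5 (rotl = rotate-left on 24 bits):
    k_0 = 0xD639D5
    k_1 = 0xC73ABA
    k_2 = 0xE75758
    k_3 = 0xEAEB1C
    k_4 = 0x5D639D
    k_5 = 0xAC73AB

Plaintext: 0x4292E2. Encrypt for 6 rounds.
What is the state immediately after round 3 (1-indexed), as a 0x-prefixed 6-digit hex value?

0xF74C37

s_0 = plaintext = 0x4292E2
s_1 = Round(s_0, k_0) = 0x2E2758
s_2 = Round(s_1, k_1) = 0x758F74
s_3 = Round(s_2, k_2) = 0xF74C37
s_4 = Round(s_3, k_3) = 0xC37E17
s_5 = Round(s_4, k_4) = 0xE17187
s_6 = Round(s_5, k_5) = 0x187878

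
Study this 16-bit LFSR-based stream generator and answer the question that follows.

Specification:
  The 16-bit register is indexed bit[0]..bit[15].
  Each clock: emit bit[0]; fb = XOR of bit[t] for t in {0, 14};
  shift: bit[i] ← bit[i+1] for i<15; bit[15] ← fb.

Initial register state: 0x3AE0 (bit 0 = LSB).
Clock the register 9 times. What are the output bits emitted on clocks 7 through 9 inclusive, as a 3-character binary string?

reg_0 = 0x3AE0
clock 1: out=0, reg = 0x1D70
clock 2: out=0, reg = 0x0EB8
clock 3: out=0, reg = 0x075C
clock 4: out=0, reg = 0x03AE
clock 5: out=0, reg = 0x01D7
clock 6: out=1, reg = 0x80EB
clock 7: out=1, reg = 0xC075
clock 8: out=1, reg = 0x603A
clock 9: out=0, reg = 0xB01D

110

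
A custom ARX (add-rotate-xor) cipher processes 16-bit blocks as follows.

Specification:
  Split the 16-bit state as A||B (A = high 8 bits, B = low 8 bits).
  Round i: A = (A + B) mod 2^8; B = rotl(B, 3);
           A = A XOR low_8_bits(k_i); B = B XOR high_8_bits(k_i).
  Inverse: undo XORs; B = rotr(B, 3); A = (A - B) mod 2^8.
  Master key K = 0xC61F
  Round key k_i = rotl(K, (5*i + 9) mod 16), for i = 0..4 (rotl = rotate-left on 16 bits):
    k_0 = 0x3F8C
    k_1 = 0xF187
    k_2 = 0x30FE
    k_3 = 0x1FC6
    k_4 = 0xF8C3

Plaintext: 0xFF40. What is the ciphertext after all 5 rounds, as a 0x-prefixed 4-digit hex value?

0xFC3C

s_0 = plaintext = 0xFF40
s_1 = Round(s_0, k_0) = 0xB33D
s_2 = Round(s_1, k_1) = 0x7718
s_3 = Round(s_2, k_2) = 0x71F0
s_4 = Round(s_3, k_3) = 0xA798
s_5 = Round(s_4, k_4) = 0xFC3C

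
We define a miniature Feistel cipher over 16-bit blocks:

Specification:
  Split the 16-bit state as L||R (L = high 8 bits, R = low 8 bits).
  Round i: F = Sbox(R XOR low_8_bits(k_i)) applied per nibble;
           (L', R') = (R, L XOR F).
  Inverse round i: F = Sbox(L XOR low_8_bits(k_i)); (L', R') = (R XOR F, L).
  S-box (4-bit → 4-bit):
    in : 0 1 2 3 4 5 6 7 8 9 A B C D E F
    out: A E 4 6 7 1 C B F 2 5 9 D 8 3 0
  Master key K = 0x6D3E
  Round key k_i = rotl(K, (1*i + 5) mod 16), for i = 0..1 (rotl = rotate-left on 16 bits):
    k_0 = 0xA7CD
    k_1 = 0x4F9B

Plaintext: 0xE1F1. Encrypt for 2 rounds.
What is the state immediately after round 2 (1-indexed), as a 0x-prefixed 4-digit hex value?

0x8C1A

s_0 = plaintext = 0xE1F1
s_1 = Round(s_0, k_0) = 0xF18C
s_2 = Round(s_1, k_1) = 0x8C1A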